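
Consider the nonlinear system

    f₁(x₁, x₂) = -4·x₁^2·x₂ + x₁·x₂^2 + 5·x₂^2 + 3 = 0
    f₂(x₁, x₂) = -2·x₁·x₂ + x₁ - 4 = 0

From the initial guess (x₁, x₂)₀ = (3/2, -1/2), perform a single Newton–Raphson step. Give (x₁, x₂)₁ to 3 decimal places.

(5.000, 1.500)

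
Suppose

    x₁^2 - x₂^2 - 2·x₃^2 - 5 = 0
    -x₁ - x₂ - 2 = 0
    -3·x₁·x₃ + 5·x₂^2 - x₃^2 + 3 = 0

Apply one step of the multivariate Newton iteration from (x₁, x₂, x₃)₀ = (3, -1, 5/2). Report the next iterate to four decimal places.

At (3, -1, 5/2): F = (-9.5000, -4.0000, -20.7500).
Jacobian J = [[2·x₁, -2·x₂, -4·x₃], [-1, -1, 0], [-3·x₃, 10·x₂, -3·x₁ - 2·x₃]].
At the point, J = [[6.0000, 2.0000, -10.0000], [-1.0000, -1.0000, 0.0000], [-7.5000, -10.0000, -14.0000]] (det J = 31.0000).
Solving J·Δ = −F gives Δ = (14.1129, -18.1129, 3.8952).
Then the next iterate is (x₁, x₂, x₃)₁ = (17.1129, -19.1129, 6.3952).

(17.1129, -19.1129, 6.3952)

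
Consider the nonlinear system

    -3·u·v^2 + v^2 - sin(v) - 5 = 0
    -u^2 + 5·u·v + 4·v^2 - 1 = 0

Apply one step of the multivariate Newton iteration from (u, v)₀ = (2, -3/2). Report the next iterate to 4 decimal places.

At (2, -3/2): F = (-15.252505, -11.0000).
Jacobian J = [[-3·v^2, -6·u·v + 2·v - cos(v)], [-2·u + 5·v, 5·u + 8·v]].
At the point, J = [[-6.7500, 14.929263], [-11.5000, -2.0000]] (det J = 185.186522).
Solving J·Δ = −F gives Δ = (-1.0515, 0.5462).
Then the next iterate is (u, v)₁ = (0.9485, -0.9538).

(0.9485, -0.9538)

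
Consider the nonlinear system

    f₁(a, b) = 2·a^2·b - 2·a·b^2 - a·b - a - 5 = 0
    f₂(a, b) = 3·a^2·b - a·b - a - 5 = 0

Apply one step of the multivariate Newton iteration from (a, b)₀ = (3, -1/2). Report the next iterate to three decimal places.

(2.619, 0.183)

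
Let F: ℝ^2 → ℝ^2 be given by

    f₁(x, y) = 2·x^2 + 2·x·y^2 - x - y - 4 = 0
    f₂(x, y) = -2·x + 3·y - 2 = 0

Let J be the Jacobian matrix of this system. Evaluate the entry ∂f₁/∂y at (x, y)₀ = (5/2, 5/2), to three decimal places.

∂f₁/∂y = 4·x·y - 1.
At (5/2, 5/2) this is 24.000.

24.000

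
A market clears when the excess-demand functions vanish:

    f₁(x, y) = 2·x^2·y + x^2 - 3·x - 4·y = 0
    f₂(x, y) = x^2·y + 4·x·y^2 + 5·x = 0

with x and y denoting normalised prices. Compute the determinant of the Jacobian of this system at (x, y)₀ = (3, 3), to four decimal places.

2333.0000

J = [[4·x·y + 2·x - 3, 2·x^2 - 4], [2·x·y + 4·y^2 + 5, x^2 + 8·x·y]].
At the point, J = [[39.0000, 14.0000], [59.0000, 81.0000]].
det J = 2333.0000.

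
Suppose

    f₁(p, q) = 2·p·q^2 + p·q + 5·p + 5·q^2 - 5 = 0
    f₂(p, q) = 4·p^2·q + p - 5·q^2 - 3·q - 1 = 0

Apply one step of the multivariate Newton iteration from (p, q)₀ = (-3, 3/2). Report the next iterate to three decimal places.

At (-3, 3/2): F = (-26.750, 34.250).
Jacobian J = [[2·q^2 + q + 5, 4·p·q + p + 10·q], [8·p·q + 1, 4·p^2 - 10·q - 3]].
At the point, J = [[11.000, -6.000], [-35.000, 18.000]] (det J = -12.000).
Solving J·Δ = −F gives Δ = (-23.000, -46.625).
Then the next iterate is (p, q)₁ = (-26.000, -45.125).

(-26.000, -45.125)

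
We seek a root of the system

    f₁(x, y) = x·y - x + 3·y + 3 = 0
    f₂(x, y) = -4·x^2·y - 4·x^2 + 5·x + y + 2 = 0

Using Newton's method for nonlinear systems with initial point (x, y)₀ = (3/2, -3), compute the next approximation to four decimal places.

(1.3553, -0.4619)

At (3/2, -3): F = (-12.0000, 24.5000).
Jacobian J = [[y - 1, x + 3], [-8·x·y - 8·x + 5, -4·x^2 + 1]].
At the point, J = [[-4.0000, 4.5000], [29.0000, -8.0000]] (det J = -98.5000).
Solving J·Δ = −F gives Δ = (-0.1447, 2.5381).
Then the next iterate is (x, y)₁ = (1.3553, -0.4619).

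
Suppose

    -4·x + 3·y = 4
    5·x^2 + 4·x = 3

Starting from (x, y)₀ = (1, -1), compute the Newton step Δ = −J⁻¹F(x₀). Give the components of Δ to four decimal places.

At (1, -1): F = (-11.0000, 6.0000).
Jacobian J = [[-4, 3], [10·x + 4, 0]].
At the point, J = [[-4.0000, 3.0000], [14.0000, 0.0000]] (det J = -42.0000).
Solving J·Δ = −F gives Δ = (-0.4286, 3.0952).

(-0.4286, 3.0952)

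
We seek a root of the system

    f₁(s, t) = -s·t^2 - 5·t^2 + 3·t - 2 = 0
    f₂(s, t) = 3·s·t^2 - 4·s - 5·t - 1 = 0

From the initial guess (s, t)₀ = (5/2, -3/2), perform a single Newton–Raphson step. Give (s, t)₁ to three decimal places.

At (5/2, -3/2): F = (-23.375, 13.375).
Jacobian J = [[-t^2, -2·s·t - 10·t + 3], [3·t^2 - 4, 6·s·t - 5]].
At the point, J = [[-2.250, 25.500], [2.750, -27.500]] (det J = -8.250).
Solving J·Δ = −F gives Δ = (36.576, 4.144).
Then the next iterate is (s, t)₁ = (39.076, 2.644).

(39.076, 2.644)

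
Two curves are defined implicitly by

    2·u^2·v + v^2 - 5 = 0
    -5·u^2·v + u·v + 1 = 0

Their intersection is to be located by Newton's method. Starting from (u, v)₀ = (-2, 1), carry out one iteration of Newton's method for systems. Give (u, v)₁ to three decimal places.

(1.588, 3.471)

At (-2, 1): F = (4.000, -21.000).
Jacobian J = [[4·u·v, 2·u^2 + 2·v], [-10·u·v + v, -5·u^2 + u]].
At the point, J = [[-8.000, 10.000], [21.000, -22.000]] (det J = -34.000).
Solving J·Δ = −F gives Δ = (3.588, 2.471).
Then the next iterate is (u, v)₁ = (1.588, 3.471).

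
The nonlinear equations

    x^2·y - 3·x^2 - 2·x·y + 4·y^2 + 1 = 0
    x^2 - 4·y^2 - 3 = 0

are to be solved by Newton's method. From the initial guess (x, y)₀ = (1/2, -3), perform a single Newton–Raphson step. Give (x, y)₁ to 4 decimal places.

(1.9167, -1.4444)

At (1/2, -3): F = (38.5000, -38.7500).
Jacobian J = [[2·x·y - 6·x - 2·y, x^2 - 2·x + 8·y], [2·x, -8·y]].
At the point, J = [[0.0000, -24.7500], [1.0000, 24.0000]] (det J = 24.7500).
Solving J·Δ = −F gives Δ = (1.4167, 1.5556).
Then the next iterate is (x, y)₁ = (1.9167, -1.4444).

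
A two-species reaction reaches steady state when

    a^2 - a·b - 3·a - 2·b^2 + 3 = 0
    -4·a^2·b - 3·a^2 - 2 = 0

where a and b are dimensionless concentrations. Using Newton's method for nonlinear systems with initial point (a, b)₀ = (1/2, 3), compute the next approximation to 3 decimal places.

(0.203, 1.699)

At (1/2, 3): F = (-17.750, -5.750).
Jacobian J = [[2·a - b - 3, -a - 4·b], [-8·a·b - 6·a, -4·a^2]].
At the point, J = [[-5.000, -12.500], [-15.000, -1.000]] (det J = -182.500).
Solving J·Δ = −F gives Δ = (-0.297, -1.301).
Then the next iterate is (a, b)₁ = (0.203, 1.699).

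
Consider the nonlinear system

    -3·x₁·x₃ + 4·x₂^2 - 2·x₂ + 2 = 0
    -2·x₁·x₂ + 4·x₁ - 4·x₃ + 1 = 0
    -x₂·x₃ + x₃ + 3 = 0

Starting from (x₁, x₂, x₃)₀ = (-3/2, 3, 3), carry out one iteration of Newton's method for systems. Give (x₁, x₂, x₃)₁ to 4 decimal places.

At (-3/2, 3, 3): F = (45.5000, -8.0000, -3.0000).
Jacobian J = [[-3·x₃, 8·x₂ - 2, -3·x₁], [-2·x₂ + 4, -2·x₁, -4], [0, -x₃, -x₂ + 1]].
At the point, J = [[-9.0000, 22.0000, 4.5000], [-2.0000, 3.0000, -4.0000], [0.0000, -3.0000, -2.0000]] (det J = 101.0000).
Solving J·Δ = −F gives Δ = (7.5099, 1.8911, -4.3366).
Then the next iterate is (x₁, x₂, x₃)₁ = (6.0099, 4.8911, -1.3366).

(6.0099, 4.8911, -1.3366)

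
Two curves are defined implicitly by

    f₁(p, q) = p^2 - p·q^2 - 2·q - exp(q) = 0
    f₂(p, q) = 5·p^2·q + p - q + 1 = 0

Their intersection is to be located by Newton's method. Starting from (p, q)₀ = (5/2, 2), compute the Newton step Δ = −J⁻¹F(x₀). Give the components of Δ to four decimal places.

(-0.7683, -0.8204)

At (5/2, 2): F = (-15.139056, 64.0000).
Jacobian J = [[2·p - q^2, -2·p·q - exp(q) - 2], [10·p·q + 1, 5·p^2 - 1]].
At the point, J = [[1.0000, -19.389056], [51.0000, 30.2500]] (det J = 1019.091861).
Solving J·Δ = −F gives Δ = (-0.7683, -0.8204).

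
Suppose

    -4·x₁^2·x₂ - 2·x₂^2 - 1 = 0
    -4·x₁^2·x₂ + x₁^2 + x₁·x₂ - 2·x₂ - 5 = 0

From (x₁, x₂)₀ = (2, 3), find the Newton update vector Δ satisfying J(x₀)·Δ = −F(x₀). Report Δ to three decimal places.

(-0.789, -1.039)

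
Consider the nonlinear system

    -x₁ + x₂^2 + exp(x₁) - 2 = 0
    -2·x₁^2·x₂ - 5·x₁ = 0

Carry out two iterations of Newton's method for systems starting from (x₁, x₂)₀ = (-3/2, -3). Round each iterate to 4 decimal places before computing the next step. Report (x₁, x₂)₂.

At (-3/2, -3): F = (8.723130, 21.0000).
Jacobian J = [[exp(x₁) - 1, 2·x₂], [-4·x₁·x₂ - 5, -2·x₁^2]].
At the point, J = [[-0.776870, -6.0000], [-23.0000, -4.5000]] (det J = -134.504086).
Solving J·Δ = −F gives Δ = (0.6449, 1.3704).
Then the next iterate is (x₁, x₂)₁ = (-0.8551, -1.6296).
Round to (-0.8551, -1.6296) and repeat: F = (1.935937, 6.658614), J = [[-0.574759, -3.2592], [-10.573884, -1.462392]].
Δ = (0.5613, 0.4950), so (x₁, x₂)₂ = (-0.2938, -1.1346).

(-0.2938, -1.1346)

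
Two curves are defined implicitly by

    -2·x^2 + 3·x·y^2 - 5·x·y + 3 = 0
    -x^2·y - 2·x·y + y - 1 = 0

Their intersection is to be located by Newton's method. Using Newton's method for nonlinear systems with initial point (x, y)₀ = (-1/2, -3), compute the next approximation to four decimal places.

(-1.4294, 2.1647)

At (-1/2, -3): F = (-18.5000, -6.2500).
Jacobian J = [[-4·x + 3·y^2 - 5·y, 6·x·y - 5·x], [-2·x·y - 2·y, -x^2 - 2·x + 1]].
At the point, J = [[44.0000, 11.5000], [3.0000, 1.7500]] (det J = 42.5000).
Solving J·Δ = −F gives Δ = (-0.9294, 5.1647).
Then the next iterate is (x, y)₁ = (-1.4294, 2.1647).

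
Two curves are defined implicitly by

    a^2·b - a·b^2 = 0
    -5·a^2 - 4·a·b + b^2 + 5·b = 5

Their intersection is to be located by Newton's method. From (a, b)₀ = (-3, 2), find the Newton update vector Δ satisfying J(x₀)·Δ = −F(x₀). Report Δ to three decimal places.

At (-3, 2): F = (30.000, -12.000).
Jacobian J = [[2·a·b - b^2, a^2 - 2·a·b], [-10·a - 4·b, -4·a + 2·b + 5]].
At the point, J = [[-16.000, 21.000], [22.000, 21.000]] (det J = -798.000).
Solving J·Δ = −F gives Δ = (1.105, -0.586).

(1.105, -0.586)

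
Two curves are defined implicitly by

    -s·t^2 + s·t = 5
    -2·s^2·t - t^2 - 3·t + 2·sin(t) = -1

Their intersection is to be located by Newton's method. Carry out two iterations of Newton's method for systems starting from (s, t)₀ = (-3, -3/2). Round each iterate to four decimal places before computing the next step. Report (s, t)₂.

(-0.2375, -2.1760)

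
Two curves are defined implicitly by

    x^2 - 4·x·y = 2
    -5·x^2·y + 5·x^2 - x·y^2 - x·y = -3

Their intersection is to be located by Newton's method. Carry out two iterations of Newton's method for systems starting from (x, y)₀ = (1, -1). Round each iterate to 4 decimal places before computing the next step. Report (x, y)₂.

(-0.2976, -4.6684)

At (1, -1): F = (3.0000, 13.0000).
Jacobian J = [[2·x - 4·y, -4·x], [-10·x·y + 10·x - y^2 - y, -5·x^2 - 2·x·y - x]].
At the point, J = [[6.0000, -4.0000], [20.0000, -4.0000]] (det J = 56.0000).
Solving J·Δ = −F gives Δ = (-0.7143, -0.3214).
Then the next iterate is (x, y)₁ = (0.2857, -1.3214).
Round to (0.2857, -1.3214) and repeat: F = (-0.408280, 3.826079), J = [[5.8570, -1.1428], [6.207542, 0.061226]].
Δ = (-0.5833, -3.3470), so (x, y)₂ = (-0.2976, -4.6684).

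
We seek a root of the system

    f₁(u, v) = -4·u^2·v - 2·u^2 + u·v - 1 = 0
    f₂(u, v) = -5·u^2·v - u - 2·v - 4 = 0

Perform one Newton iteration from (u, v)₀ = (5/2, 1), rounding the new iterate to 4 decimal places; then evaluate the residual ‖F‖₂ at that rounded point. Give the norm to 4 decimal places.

At (5/2, 1): F = (-36.0000, -39.7500).
Jacobian J = [[-8·u·v - 4·u + v, -4·u^2 + u], [-10·u·v - 1, -5·u^2 - 2]].
At the point, J = [[-29.0000, -22.5000], [-26.0000, -33.2500]] (det J = 379.2500).
Solving J·Δ = −F gives Δ = (-0.7980, -0.5715).
Then the next iterate is (u, v)₁ = (1.7020, 0.4285).
Re-evaluating at (1.7020, 0.4285): F = (-11.029423, -12.765403), so ‖F‖₂ = 16.8702.

16.8702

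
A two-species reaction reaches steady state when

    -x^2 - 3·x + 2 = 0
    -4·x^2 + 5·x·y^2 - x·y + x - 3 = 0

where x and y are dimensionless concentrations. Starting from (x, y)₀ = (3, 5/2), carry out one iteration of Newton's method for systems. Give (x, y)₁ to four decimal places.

At (3, 5/2): F = (-16.0000, 50.2500).
Jacobian J = [[-2·x - 3, 0], [-8·x + 5·y^2 - y + 1, 10·x·y - x]].
At the point, J = [[-9.0000, 0.0000], [5.7500, 72.0000]] (det J = -648.0000).
Solving J·Δ = −F gives Δ = (-1.7778, -0.5559).
Then the next iterate is (x, y)₁ = (1.2222, 1.9441).

(1.2222, 1.9441)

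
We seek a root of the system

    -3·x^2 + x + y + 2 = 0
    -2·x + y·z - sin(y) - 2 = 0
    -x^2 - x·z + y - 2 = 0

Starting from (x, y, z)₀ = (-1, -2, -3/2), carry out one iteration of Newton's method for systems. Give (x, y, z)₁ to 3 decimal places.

(-4.840, 28.880, -12.440)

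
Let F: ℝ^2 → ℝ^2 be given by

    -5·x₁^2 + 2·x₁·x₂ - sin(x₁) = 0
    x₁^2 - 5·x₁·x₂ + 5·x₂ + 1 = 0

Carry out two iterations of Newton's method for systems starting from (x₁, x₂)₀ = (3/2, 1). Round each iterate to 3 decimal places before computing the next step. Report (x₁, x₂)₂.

(1.372, 4.265)

At (3/2, 1): F = (-9.24749, 0.750).
Jacobian J = [[-10·x₁ + 2·x₂ - cos(x₁), 2·x₁], [2·x₁ - 5·x₂, -5·x₁ + 5]].
At the point, J = [[-13.07074, 3.000], [-2.000, -2.500]] (det J = 38.67684).
Solving J·Δ = −F gives Δ = (-0.540, 0.732).
Then the next iterate is (x₁, x₂)₁ = (0.960, 1.732).
Round to (0.960, 1.732) and repeat: F = (-2.10175, 2.268), J = [[-6.70952, 1.920], [-6.740, 0.200]].
Δ = (0.412, 2.533), so (x₁, x₂)₂ = (1.372, 4.265).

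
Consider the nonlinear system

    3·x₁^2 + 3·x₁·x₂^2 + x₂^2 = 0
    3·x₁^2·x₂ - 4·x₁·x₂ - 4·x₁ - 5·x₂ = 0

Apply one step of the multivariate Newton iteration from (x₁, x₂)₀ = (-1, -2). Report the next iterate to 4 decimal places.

(-1.0862, -1.3103)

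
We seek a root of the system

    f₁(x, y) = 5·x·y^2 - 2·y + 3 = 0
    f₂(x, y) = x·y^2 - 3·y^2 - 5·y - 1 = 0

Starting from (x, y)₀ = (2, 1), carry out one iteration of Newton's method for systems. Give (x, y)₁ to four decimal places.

At (2, 1): F = (11.0000, -7.0000).
Jacobian J = [[5·y^2, 10·x·y - 2], [y^2, 2·x·y - 6·y - 5]].
At the point, J = [[5.0000, 18.0000], [1.0000, -7.0000]] (det J = -53.0000).
Solving J·Δ = −F gives Δ = (0.9245, -0.8679).
Then the next iterate is (x, y)₁ = (2.9245, 0.1321).

(2.9245, 0.1321)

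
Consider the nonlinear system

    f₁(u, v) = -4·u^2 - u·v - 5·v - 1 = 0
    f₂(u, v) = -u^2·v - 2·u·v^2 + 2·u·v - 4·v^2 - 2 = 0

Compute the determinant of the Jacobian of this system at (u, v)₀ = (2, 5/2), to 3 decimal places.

J = [[-8·u - v, -u - 5], [-2·u·v - 2·v^2 + 2·v, -u^2 - 4·u·v + 2·u - 8·v]].
At the point, J = [[-18.500, -7.000], [-17.500, -40.000]].
det J = 617.500.

617.500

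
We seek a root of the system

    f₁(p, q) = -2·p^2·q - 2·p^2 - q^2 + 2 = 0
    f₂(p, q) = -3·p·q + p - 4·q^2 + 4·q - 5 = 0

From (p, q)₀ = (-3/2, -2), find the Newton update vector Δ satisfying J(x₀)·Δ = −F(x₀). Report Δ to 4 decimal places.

At (-3/2, -2): F = (2.5000, -39.5000).
Jacobian J = [[-4·p·q - 4·p, -2·p^2 - 2·q], [-3·q + 1, -3·p - 8·q + 4]].
At the point, J = [[-6.0000, -0.5000], [7.0000, 24.5000]] (det J = -143.5000).
Solving J·Δ = −F gives Δ = (0.2892, 1.5296).

(0.2892, 1.5296)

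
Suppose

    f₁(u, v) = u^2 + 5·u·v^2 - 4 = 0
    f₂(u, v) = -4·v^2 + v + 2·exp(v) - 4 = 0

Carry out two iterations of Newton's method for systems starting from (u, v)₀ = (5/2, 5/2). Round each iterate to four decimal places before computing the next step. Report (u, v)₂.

(0.0692, 2.7859)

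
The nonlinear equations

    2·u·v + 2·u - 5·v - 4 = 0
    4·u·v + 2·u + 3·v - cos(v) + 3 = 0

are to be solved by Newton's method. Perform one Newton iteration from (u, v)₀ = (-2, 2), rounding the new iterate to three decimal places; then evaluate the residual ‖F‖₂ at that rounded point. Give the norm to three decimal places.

At (-2, 2): F = (-26.000, -10.58385).
Jacobian J = [[2·v + 2, 2·u - 5], [4·v + 2, 4·u + sin(v) + 3]].
At the point, J = [[6.000, -9.000], [10.000, -4.09070]] (det J = 65.45578).
Solving J·Δ = −F gives Δ = (-0.170, -3.002).
Then the next iterate is (u, v)₁ = (-2.170, -1.002).
Re-evaluating at (-2.170, -1.002): F = (1.01868, 3.81274), so ‖F‖₂ = 3.946.

3.946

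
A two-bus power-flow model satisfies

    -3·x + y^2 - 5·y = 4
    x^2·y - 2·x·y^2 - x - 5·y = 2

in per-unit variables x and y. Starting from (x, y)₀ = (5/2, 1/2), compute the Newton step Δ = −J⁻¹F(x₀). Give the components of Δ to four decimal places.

(-2.0369, -1.9098)

At (5/2, 1/2): F = (-13.7500, -5.1250).
Jacobian J = [[-3, 2·y - 5], [2·x·y - 2·y^2 - 1, x^2 - 4·x·y - 5]].
At the point, J = [[-3.0000, -4.0000], [1.0000, -3.7500]] (det J = 15.2500).
Solving J·Δ = −F gives Δ = (-2.0369, -1.9098).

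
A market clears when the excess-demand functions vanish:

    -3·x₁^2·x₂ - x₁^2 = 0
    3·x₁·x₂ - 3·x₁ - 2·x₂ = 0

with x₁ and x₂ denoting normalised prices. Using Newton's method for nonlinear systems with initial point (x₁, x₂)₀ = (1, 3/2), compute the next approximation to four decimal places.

(-0.5385, 5.3077)

At (1, 3/2): F = (-5.5000, -1.5000).
Jacobian J = [[-6·x₁·x₂ - 2·x₁, -3·x₁^2], [3·x₂ - 3, 3·x₁ - 2]].
At the point, J = [[-11.0000, -3.0000], [1.5000, 1.0000]] (det J = -6.5000).
Solving J·Δ = −F gives Δ = (-1.5385, 3.8077).
Then the next iterate is (x₁, x₂)₁ = (-0.5385, 5.3077).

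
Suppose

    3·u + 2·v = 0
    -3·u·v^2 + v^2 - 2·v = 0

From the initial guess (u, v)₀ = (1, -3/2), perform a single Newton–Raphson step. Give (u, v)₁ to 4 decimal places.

(0.8824, -1.3235)

At (1, -3/2): F = (0.0000, -1.5000).
Jacobian J = [[3, 2], [-3·v^2, -6·u·v + 2·v - 2]].
At the point, J = [[3.0000, 2.0000], [-6.7500, 4.0000]] (det J = 25.5000).
Solving J·Δ = −F gives Δ = (-0.1176, 0.1765).
Then the next iterate is (u, v)₁ = (0.8824, -1.3235).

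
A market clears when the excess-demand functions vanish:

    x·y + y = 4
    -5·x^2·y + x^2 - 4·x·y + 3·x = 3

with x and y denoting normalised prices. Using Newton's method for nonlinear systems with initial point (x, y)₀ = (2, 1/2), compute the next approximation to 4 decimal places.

(-89.0000, 16.5000)

At (2, 1/2): F = (-2.5000, -7.0000).
Jacobian J = [[y, x + 1], [-10·x·y + 2·x - 4·y + 3, -5·x^2 - 4·x]].
At the point, J = [[0.5000, 3.0000], [-5.0000, -28.0000]] (det J = 1.0000).
Solving J·Δ = −F gives Δ = (-91.0000, 16.0000).
Then the next iterate is (x, y)₁ = (-89.0000, 16.5000).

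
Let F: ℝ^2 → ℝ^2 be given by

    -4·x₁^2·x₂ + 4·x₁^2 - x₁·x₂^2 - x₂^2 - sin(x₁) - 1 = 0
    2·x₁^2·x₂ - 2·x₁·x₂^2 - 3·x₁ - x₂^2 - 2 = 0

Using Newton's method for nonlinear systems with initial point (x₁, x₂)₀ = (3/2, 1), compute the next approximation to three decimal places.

At (3/2, 1): F = (-4.49749, -6.000).
Jacobian J = [[-8·x₁·x₂ + 8·x₁ - x₂^2 - cos(x₁), -4·x₁^2 - 2·x₁·x₂ - 2·x₂], [4·x₁·x₂ - 2·x₂^2 - 3, 2·x₁^2 - 4·x₁·x₂ - 2·x₂]].
At the point, J = [[-1.07074, -14.000], [1.000, -3.500]] (det J = 17.74758).
Solving J·Δ = −F gives Δ = (3.846, -0.615).
Then the next iterate is (x₁, x₂)₁ = (5.346, 0.385).

(5.346, 0.385)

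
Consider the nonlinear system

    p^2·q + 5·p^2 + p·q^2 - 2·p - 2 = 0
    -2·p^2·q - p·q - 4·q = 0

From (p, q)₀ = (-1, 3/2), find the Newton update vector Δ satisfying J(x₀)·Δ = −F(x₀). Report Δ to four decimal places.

(0.4983, -1.0515)

At (-1, 3/2): F = (4.2500, -7.5000).
Jacobian J = [[2·p·q + 10·p + q^2 - 2, p^2 + 2·p·q], [-4·p·q - q, -2·p^2 - p - 4]].
At the point, J = [[-12.7500, -2.0000], [4.5000, -5.0000]] (det J = 72.7500).
Solving J·Δ = −F gives Δ = (0.4983, -1.0515).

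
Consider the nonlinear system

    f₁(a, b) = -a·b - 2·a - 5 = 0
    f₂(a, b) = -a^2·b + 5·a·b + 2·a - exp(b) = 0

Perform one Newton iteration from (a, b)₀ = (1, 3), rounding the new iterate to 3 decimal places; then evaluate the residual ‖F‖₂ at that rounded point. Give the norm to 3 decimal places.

At (1, 3): F = (-10.000, -6.08554).
Jacobian J = [[-b - 2, -a], [-2·a·b + 5·b + 2, -a^2 + 5·a - exp(b)]].
At the point, J = [[-5.000, -1.000], [11.000, -16.08554]] (det J = 91.42768).
Solving J·Δ = −F gives Δ = (-1.693, -1.536).
Then the next iterate is (a, b)₁ = (-0.693, 1.464).
Re-evaluating at (-0.693, 1.464): F = (-2.59945, -11.48506), so ‖F‖₂ = 11.776.

11.776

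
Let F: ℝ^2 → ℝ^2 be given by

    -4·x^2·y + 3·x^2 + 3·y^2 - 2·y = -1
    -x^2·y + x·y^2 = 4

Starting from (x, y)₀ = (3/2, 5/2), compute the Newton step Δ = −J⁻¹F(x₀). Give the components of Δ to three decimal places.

At (3/2, 5/2): F = (-1.000, -0.250).
Jacobian J = [[-8·x·y + 6·x, -4·x^2 + 6·y - 2], [-2·x·y + y^2, -x^2 + 2·x·y]].
At the point, J = [[-21.000, 4.000], [-1.250, 5.250]] (det J = -105.250).
Solving J·Δ = −F gives Δ = (-0.040, 0.038).

(-0.040, 0.038)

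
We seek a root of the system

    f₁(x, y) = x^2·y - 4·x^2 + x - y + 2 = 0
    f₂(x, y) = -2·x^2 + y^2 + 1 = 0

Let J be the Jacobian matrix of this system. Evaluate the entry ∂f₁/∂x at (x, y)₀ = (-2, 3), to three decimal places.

5.000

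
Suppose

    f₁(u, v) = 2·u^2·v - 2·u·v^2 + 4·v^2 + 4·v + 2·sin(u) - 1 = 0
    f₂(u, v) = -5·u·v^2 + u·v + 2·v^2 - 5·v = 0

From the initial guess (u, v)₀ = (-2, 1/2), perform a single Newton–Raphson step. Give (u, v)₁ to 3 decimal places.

At (-2, 1/2): F = (5.18141, -0.500).
Jacobian J = [[4·u·v - 2·v^2 + 2·cos(u), 2·u^2 - 4·u·v + 8·v + 4], [-5·v^2 + v, -10·u·v + u + 4·v - 5]].
At the point, J = [[-5.33229, 20.000], [-0.750, 5.000]] (det J = -11.66147).
Solving J·Δ = −F gives Δ = (3.079, 0.562).
Then the next iterate is (u, v)₁ = (1.079, 1.062).

(1.079, 1.062)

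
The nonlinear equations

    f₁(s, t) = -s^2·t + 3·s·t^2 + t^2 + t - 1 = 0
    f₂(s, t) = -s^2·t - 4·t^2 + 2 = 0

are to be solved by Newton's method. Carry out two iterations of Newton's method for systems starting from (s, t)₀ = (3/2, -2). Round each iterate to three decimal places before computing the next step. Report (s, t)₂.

(0.926, -0.846)

At (3/2, -2): F = (23.500, -9.500).
Jacobian J = [[-2·s·t + 3·t^2, -s^2 + 6·s·t + 2·t + 1], [-2·s·t, -s^2 - 8·t]].
At the point, J = [[18.000, -23.250], [6.000, 13.750]] (det J = 387.000).
Solving J·Δ = −F gives Δ = (-0.264, 0.806).
Then the next iterate is (s, t)₁ = (1.236, -1.194).
Round to (1.236, -1.194) and repeat: F = (6.34196, -1.87847), J = [[7.22848, -11.77040], [2.95157, 8.02430]].
Δ = (-0.310, 0.348), so (s, t)₂ = (0.926, -0.846).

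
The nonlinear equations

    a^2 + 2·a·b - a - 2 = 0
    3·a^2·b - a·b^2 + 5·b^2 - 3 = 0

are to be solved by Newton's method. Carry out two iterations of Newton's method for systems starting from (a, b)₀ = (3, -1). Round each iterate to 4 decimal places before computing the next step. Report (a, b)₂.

(1.8549, 0.0695)

At (3, -1): F = (-2.0000, -28.0000).
Jacobian J = [[2·a + 2·b - 1, 2·a], [6·a·b - b^2, 3·a^2 - 2·a·b + 10·b]].
At the point, J = [[3.0000, 6.0000], [-19.0000, 23.0000]] (det J = 183.0000).
Solving J·Δ = −F gives Δ = (-0.6667, 0.6667).
Then the next iterate is (a, b)₁ = (2.3333, -0.3333).
Round to (2.3333, -0.3333) and repeat: F = (-0.444389, -8.147504), J = [[3.0000, 4.6666], [-4.777222, 14.555244]].
Δ = (-0.4784, 0.4028), so (a, b)₂ = (1.8549, 0.0695).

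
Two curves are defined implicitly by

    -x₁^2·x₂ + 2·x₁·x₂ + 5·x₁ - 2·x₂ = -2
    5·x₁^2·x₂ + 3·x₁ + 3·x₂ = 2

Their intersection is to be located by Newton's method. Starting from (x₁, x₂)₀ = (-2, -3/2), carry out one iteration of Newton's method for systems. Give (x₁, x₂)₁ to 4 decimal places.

(-0.8908, -1.2437)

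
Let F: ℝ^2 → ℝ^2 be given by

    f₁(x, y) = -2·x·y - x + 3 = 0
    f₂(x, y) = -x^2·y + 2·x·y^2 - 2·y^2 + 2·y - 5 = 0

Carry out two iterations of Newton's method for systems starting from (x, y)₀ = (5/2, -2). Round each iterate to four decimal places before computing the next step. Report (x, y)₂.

(2.6686, 0.6735)

At (5/2, -2): F = (10.5000, 15.5000).
Jacobian J = [[-2·y - 1, -2·x], [-2·x·y + 2·y^2, -x^2 + 4·x·y - 4·y + 2]].
At the point, J = [[3.0000, -5.0000], [18.0000, -16.2500]] (det J = 41.2500).
Solving J·Δ = −F gives Δ = (2.2576, 3.4545).
Then the next iterate is (x, y)₁ = (4.7576, 1.4545).
Round to (4.7576, 1.4545) and repeat: F = (-15.597458, -19.114322), J = [[-3.9090, -9.5152], [-9.608718, 1.226959]].
Δ = (-2.0890, -0.7810), so (x, y)₂ = (2.6686, 0.6735).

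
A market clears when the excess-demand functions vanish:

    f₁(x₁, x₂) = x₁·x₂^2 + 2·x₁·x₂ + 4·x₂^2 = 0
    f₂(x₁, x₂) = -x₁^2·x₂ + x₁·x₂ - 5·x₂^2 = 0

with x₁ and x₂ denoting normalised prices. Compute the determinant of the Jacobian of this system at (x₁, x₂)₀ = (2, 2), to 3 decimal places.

-8.000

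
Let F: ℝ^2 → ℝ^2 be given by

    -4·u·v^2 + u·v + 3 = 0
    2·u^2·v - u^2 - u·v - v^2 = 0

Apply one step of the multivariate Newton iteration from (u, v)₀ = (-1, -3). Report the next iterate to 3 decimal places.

(0.311, -3.365)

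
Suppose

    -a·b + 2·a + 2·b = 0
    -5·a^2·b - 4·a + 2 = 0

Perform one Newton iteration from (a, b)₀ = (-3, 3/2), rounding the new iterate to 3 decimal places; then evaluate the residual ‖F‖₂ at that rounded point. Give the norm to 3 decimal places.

At (-3, 3/2): F = (1.500, -53.500).
Jacobian J = [[-b + 2, -a + 2], [-10·a·b - 4, -5·a^2]].
At the point, J = [[0.500, 5.000], [41.000, -45.000]] (det J = -227.500).
Solving J·Δ = −F gives Δ = (0.879, -0.388).
Then the next iterate is (a, b)₁ = (-2.121, 1.112).
Re-evaluating at (-2.121, 1.112): F = (0.34055, -14.52844), so ‖F‖₂ = 14.532.

14.532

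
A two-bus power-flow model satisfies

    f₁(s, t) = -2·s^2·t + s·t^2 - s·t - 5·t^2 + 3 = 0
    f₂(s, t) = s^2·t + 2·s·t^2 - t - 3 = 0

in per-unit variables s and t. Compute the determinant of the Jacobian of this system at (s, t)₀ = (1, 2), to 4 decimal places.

180.0000

J = [[-4·s·t + t^2 - t, -2·s^2 + 2·s·t - s - 10·t], [2·s·t + 2·t^2, s^2 + 4·s·t - 1]].
At the point, J = [[-6.0000, -19.0000], [12.0000, 8.0000]].
det J = 180.0000.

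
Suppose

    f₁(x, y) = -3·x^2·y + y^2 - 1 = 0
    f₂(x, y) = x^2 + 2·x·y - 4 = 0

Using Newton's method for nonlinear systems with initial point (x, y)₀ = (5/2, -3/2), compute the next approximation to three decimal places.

At (5/2, -3/2): F = (29.375, -5.250).
Jacobian J = [[-6·x·y, -3·x^2 + 2·y], [2·x + 2·y, 2·x]].
At the point, J = [[22.500, -21.750], [2.000, 5.000]] (det J = 156.000).
Solving J·Δ = −F gives Δ = (-0.210, 1.134).
Then the next iterate is (x, y)₁ = (2.290, -0.366).

(2.290, -0.366)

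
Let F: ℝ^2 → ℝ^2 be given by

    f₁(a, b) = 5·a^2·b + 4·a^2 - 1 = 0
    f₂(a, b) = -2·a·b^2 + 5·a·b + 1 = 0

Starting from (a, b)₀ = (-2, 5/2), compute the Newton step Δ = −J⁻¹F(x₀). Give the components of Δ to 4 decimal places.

At (-2, 5/2): F = (65.0000, 1.0000).
Jacobian J = [[10·a·b + 8·a, 5·a^2], [-2·b^2 + 5·b, -4·a·b + 5·a]].
At the point, J = [[-66.0000, 20.0000], [0.0000, 10.0000]] (det J = -660.0000).
Solving J·Δ = −F gives Δ = (0.9545, -0.1000).

(0.9545, -0.1000)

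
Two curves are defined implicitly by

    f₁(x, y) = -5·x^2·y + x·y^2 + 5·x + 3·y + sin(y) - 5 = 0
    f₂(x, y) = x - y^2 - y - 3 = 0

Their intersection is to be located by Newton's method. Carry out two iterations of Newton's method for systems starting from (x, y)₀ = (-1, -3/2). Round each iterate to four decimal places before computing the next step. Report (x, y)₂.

At (-1, -3/2): F = (-10.247495, -4.7500).
Jacobian J = [[-10·x·y + y^2 + 5, -5·x^2 + 2·x·y + cos(y) + 3], [1, -2·y - 1]].
At the point, J = [[-7.7500, 1.070737], [1.0000, 2.0000]] (det J = -16.570737).
Solving J·Δ = −F gives Δ = (-0.9299, 2.8399).
Then the next iterate is (x, y)₁ = (-1.9299, 1.3399).
Round to (-1.9299, 1.3399) and repeat: F = (-38.073531, -8.065132), J = [[32.654062, -20.565466], [1.0000, -3.6798]].
Δ = (-0.2586, -2.2620), so (x, y)₂ = (-2.1885, -0.9221).

(-2.1885, -0.9221)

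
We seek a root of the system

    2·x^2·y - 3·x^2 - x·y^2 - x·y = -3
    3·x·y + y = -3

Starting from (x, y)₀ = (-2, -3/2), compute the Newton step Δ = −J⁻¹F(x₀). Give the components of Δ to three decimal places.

At (-2, -3/2): F = (-19.500, 10.500).
Jacobian J = [[4·x·y - 6·x - y^2 - y, 2·x^2 - 2·x·y - x], [3·y, 3·x + 1]].
At the point, J = [[23.250, 4.000], [-4.500, -5.000]] (det J = -98.250).
Solving J·Δ = −F gives Δ = (0.565, 1.592).

(0.565, 1.592)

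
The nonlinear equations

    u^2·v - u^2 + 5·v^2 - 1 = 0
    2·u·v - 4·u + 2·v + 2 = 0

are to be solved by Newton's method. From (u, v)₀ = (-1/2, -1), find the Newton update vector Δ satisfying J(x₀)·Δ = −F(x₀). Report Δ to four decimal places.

At (-1/2, -1): F = (3.5000, 3.0000).
Jacobian J = [[2·u·v - 2·u, u^2 + 10·v], [2·v - 4, 2·u + 2]].
At the point, J = [[2.0000, -9.7500], [-6.0000, 1.0000]] (det J = -56.5000).
Solving J·Δ = −F gives Δ = (0.5796, 0.4779).

(0.5796, 0.4779)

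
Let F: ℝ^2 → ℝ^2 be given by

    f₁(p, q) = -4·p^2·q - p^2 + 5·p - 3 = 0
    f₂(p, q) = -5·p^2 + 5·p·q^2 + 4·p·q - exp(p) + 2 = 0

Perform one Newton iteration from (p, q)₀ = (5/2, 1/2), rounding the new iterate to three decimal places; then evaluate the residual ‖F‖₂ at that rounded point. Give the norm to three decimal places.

9.448

At (5/2, 1/2): F = (-9.250, -33.30749).
Jacobian J = [[-8·p·q - 2·p + 5, -4·p^2], [-10·p + 5·q^2 + 4·q - exp(p), 10·p·q + 4·p]].
At the point, J = [[-10.000, -25.000], [-33.93249, 22.500]] (det J = -1073.31235).
Solving J·Δ = −F gives Δ = (-0.970, 0.018).
Then the next iterate is (p, q)₁ = (1.530, 0.518).
Re-evaluating at (1.530, 0.518): F = (-2.54124, -9.09984), so ‖F‖₂ = 9.448.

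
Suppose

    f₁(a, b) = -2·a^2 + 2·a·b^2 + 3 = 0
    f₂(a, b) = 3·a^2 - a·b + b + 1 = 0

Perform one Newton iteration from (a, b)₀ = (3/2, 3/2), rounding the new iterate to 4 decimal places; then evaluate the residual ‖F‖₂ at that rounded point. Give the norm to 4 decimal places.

3.7416

At (3/2, 3/2): F = (5.2500, 7.0000).
Jacobian J = [[-4·a + 2·b^2, 4·a·b], [6·a - b, -a + 1]].
At the point, J = [[-1.5000, 9.0000], [7.5000, -0.5000]] (det J = -66.7500).
Solving J·Δ = −F gives Δ = (-0.9831, -0.7472).
Then the next iterate is (a, b)₁ = (0.5169, 0.7528).
Re-evaluating at (0.5169, 0.7528): F = (3.051491, 2.165235), so ‖F‖₂ = 3.7416.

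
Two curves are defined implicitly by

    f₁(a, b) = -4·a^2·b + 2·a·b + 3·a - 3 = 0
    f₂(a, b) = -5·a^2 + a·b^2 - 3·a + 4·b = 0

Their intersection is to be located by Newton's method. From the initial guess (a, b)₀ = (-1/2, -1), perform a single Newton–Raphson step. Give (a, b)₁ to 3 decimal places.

At (-1/2, -1): F = (-2.500, -4.250).
Jacobian J = [[-8·a·b + 2·b + 3, -4·a^2 + 2·a], [-10·a + b^2 - 3, 2·a·b + 4]].
At the point, J = [[-3.000, -2.000], [3.000, 5.000]] (det J = -9.000).
Solving J·Δ = −F gives Δ = (-2.333, 2.250).
Then the next iterate is (a, b)₁ = (-2.833, 1.250).

(-2.833, 1.250)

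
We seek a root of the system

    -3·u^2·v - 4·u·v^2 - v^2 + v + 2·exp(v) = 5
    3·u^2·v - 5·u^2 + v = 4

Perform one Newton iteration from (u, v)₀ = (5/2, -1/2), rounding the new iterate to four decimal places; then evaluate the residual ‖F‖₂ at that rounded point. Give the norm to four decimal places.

135.6907

At (5/2, -1/2): F = (2.338061, -45.1250).
Jacobian J = [[-6·u·v - 4·v^2, -3·u^2 - 8·u·v - 2·v + 2·exp(v) + 1], [6·u·v - 10·u, 3·u^2 + 1]].
At the point, J = [[6.5000, -5.536939], [-32.5000, 19.7500]] (det J = -51.575507).
Solving J·Δ = −F gives Δ = (-3.9491, -4.2137).
Then the next iterate is (u, v)₁ = (-1.4491, -4.7137).
Re-evaluating at (-1.4491, -4.7137): F = (126.570066, -48.907920), so ‖F‖₂ = 135.6907.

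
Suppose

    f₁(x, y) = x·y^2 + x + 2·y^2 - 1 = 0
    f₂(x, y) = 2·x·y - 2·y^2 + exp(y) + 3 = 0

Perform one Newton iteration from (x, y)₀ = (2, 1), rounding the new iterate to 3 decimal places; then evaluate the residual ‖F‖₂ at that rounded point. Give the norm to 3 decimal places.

6.814

At (2, 1): F = (5.000, 7.71828).
Jacobian J = [[y^2 + 1, 2·x·y + 4·y], [2·y, 2·x - 4·y + exp(y)]].
At the point, J = [[2.000, 8.000], [2.000, 2.71828]] (det J = -10.56344).
Solving J·Δ = −F gives Δ = (-4.559, 0.515).
Then the next iterate is (x, y)₁ = (-2.559, 1.515).
Re-evaluating at (-2.559, 1.515): F = (-4.84203, -4.79480), so ‖F‖₂ = 6.814.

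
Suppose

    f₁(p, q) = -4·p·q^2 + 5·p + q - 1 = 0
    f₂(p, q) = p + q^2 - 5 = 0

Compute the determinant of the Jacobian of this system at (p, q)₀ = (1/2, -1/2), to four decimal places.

-7.0000

J = [[-4·q^2 + 5, -8·p·q + 1], [1, 2·q]].
At the point, J = [[4.0000, 3.0000], [1.0000, -1.0000]].
det J = -7.0000.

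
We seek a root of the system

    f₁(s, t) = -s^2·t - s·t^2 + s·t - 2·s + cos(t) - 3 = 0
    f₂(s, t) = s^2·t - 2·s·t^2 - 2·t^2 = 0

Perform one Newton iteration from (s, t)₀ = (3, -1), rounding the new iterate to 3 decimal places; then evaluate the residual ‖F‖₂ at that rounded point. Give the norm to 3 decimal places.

22.496

At (3, -1): F = (-5.45970, -17.000).
Jacobian J = [[-2·s·t - t^2 + t - 2, -s^2 - 2·s·t + s - sin(t)], [2·s·t - 2·t^2, s^2 - 4·s·t - 4·t]].
At the point, J = [[2.000, 0.84147], [-8.000, 25.000]] (det J = 56.73177).
Solving J·Δ = −F gives Δ = (2.154, 1.369).
Then the next iterate is (s, t)₁ = (5.154, 0.369).
Re-evaluating at (5.154, 0.369): F = (-20.97727, 8.12614), so ‖F‖₂ = 22.496.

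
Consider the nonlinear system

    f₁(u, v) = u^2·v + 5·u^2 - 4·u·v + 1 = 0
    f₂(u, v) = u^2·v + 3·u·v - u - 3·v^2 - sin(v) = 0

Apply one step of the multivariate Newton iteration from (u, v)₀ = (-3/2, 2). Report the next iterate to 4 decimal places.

At (-3/2, 2): F = (28.7500, -15.909297).
Jacobian J = [[2·u·v + 10·u - 4·v, u^2 - 4·u], [2·u·v + 3·v - 1, u^2 + 3·u - 6·v - cos(v)]].
At the point, J = [[-29.0000, 8.2500], [-1.0000, -13.833853]] (det J = 409.431742).
Solving J·Δ = −F gives Δ = (0.6508, -1.1971).
Then the next iterate is (u, v)₁ = (-0.8492, 0.8029).

(-0.8492, 0.8029)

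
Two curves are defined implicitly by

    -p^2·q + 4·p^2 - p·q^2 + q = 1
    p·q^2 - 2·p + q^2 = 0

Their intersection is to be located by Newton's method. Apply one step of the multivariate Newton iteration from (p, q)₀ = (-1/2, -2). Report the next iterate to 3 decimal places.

At (-1/2, -2): F = (0.500, 3.000).
Jacobian J = [[-2·p·q + 8·p - q^2, -p^2 - 2·p·q + 1], [q^2 - 2, 2·p·q + 2·q]].
At the point, J = [[-10.000, -1.250], [2.000, -2.000]] (det J = 22.500).
Solving J·Δ = −F gives Δ = (-0.122, 1.378).
Then the next iterate is (p, q)₁ = (-0.622, -0.622).

(-0.622, -0.622)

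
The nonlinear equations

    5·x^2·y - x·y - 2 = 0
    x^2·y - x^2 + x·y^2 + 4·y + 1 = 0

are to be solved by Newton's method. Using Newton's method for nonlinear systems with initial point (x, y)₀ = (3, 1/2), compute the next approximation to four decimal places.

(2.0345, 0.3809)

At (3, 1/2): F = (19.0000, -0.7500).
Jacobian J = [[10·x·y - y, 5·x^2 - x], [2·x·y - 2·x + y^2, x^2 + 2·x·y + 4]].
At the point, J = [[14.5000, 42.0000], [-2.7500, 16.0000]] (det J = 347.5000).
Solving J·Δ = −F gives Δ = (-0.9655, -0.1191).
Then the next iterate is (x, y)₁ = (2.0345, 0.3809).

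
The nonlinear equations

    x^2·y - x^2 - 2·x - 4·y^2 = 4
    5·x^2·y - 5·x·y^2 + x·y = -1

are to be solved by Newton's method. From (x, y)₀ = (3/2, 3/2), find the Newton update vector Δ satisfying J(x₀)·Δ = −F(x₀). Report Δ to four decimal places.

(-1.3679, -1.4555)

At (3/2, 3/2): F = (-14.8750, 3.2500).
Jacobian J = [[2·x·y - 2·x - 2, x^2 - 8·y], [10·x·y - 5·y^2 + y, 5·x^2 - 10·x·y + x]].
At the point, J = [[-0.5000, -9.7500], [12.7500, -9.7500]] (det J = 129.1875).
Solving J·Δ = −F gives Δ = (-1.3679, -1.4555).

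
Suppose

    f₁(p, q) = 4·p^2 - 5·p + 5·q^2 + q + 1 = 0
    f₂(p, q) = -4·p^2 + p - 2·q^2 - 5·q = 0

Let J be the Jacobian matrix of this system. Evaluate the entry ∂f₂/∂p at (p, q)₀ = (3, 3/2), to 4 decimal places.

∂f₂/∂p = -8·p + 1.
At (3, 3/2) this is -23.0000.

-23.0000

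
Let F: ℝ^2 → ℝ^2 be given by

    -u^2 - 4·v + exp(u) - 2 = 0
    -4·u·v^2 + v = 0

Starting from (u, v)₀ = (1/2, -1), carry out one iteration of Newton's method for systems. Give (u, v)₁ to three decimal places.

(0.891, -0.087)

At (1/2, -1): F = (3.39872, -3.000).
Jacobian J = [[-2·u + exp(u), -4], [-4·v^2, -8·u·v + 1]].
At the point, J = [[0.64872, -4.000], [-4.000, 5.000]] (det J = -12.75639).
Solving J·Δ = −F gives Δ = (0.391, 0.913).
Then the next iterate is (u, v)₁ = (0.891, -0.087).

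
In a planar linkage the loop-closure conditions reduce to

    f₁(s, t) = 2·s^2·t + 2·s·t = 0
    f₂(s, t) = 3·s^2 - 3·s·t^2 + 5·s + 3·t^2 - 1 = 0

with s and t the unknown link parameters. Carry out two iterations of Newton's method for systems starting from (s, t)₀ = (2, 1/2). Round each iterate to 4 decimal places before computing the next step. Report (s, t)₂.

(0.2183, 0.5273)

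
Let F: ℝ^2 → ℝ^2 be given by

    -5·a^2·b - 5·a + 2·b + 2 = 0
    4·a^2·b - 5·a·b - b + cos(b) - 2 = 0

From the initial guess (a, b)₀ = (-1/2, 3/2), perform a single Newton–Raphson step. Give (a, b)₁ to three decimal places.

(-1.010, -4.298)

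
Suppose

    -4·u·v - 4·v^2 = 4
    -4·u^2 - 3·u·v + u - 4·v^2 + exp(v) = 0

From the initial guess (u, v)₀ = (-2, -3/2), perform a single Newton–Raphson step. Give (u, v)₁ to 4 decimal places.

(-1.1893, -0.4932)

At (-2, -3/2): F = (-25.0000, -35.776870).
Jacobian J = [[-4·v, -4·u - 8·v], [-8·u - 3·v + 1, -3·u - 8·v + exp(v)]].
At the point, J = [[6.0000, 20.0000], [21.5000, 18.223130]] (det J = -320.661219).
Solving J·Δ = −F gives Δ = (0.8107, 1.0068).
Then the next iterate is (u, v)₁ = (-1.1893, -0.4932).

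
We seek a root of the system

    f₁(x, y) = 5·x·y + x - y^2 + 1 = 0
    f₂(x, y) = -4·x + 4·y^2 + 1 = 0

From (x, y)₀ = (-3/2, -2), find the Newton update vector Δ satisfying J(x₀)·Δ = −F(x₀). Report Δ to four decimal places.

(0.6731, 1.2692)

At (-3/2, -2): F = (10.5000, 23.0000).
Jacobian J = [[5·y + 1, 5·x - 2·y], [-4, 8·y]].
At the point, J = [[-9.0000, -3.5000], [-4.0000, -16.0000]] (det J = 130.0000).
Solving J·Δ = −F gives Δ = (0.6731, 1.2692).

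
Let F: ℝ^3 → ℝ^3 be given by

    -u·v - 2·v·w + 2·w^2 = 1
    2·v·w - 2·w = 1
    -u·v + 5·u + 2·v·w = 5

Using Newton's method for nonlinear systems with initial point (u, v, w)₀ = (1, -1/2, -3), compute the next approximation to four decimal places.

At (1, -1/2, -3): F = (14.5000, 8.0000, 3.5000).
Jacobian J = [[-v, -u - 2·w, -2·v + 4·w], [0, 2·w, 2·v - 2], [-v + 5, -u + 2·w, 2·v]].
At the point, J = [[0.5000, 5.0000, -11.0000], [0.0000, -6.0000, -3.0000], [5.5000, -7.0000, -1.0000]] (det J = -453.0000).
Solving J·Δ = −F gives Δ = (0.3422, 0.5430, 1.5806).
Then the next iterate is (u, v, w)₁ = (1.3422, 0.0430, -1.4194).

(1.3422, 0.0430, -1.4194)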